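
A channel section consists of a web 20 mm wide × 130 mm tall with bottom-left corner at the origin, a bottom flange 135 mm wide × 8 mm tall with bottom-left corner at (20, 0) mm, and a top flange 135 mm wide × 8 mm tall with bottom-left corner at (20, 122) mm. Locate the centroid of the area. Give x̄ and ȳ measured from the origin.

web: A = 20 × 130 = 2600.00, centroid at (10.00, 65.00).
bottom flange: A = 135 × 8 = 1080.00, centroid at (87.50, 4.00).
top flange: A = 135 × 8 = 1080.00, centroid at (87.50, 126.00).
ΣA = 4760.00 mm²
ΣAx̄ = (2600.00)(10.00) + (1080.00)(87.50) + (1080.00)(87.50) = 215000.00 mm³
ΣAȳ = (2600.00)(65.00) + (1080.00)(4.00) + (1080.00)(126.00) = 309400.00 mm³
x̄ = 215000.00 / 4760.00 = 45.17 mm
ȳ = 309400.00 / 4760.00 = 65.00 mm

x̄ = 45.17 mm, ȳ = 65.00 mm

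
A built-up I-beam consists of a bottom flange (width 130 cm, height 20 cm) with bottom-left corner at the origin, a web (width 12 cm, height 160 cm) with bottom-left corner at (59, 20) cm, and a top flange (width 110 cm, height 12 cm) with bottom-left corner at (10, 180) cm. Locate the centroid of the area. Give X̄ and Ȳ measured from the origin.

X̄ = 65.00 cm, Ȳ = 79.37 cm

bottom flange: A = 130 × 20 = 2600.00, centroid at (65.00, 10.00).
web: A = 12 × 160 = 1920.00, centroid at (65.00, 100.00).
top flange: A = 110 × 12 = 1320.00, centroid at (65.00, 186.00).
ΣA = 5840.00 cm², ΣAX̄ = 379600.00 cm³, ΣAȲ = 463520.00 cm³.
X̄ = 379600.00/5840.00 = 65.00 cm; Ȳ = 463520.00/5840.00 = 79.37 cm.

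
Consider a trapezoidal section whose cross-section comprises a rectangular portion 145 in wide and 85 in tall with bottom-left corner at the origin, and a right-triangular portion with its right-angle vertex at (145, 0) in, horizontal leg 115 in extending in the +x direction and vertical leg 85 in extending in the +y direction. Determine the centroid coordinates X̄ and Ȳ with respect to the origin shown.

X̄ = 103.97 in, Ȳ = 38.48 in

rectangular portion: A = 145 × 85 = 12325.00, centroid at (72.50, 42.50).
triangular portion: A = ½·115·85 = 4887.50, centroid at (183.33, 28.33).
ΣA = 17212.50 in²
ΣAX̄ = (12325.00)(72.50) + (4887.50)(183.33) = 1789604.17 in³
ΣAȲ = (12325.00)(42.50) + (4887.50)(28.33) = 662291.67 in³
X̄ = 1789604.17 / 17212.50 = 103.97 in
Ȳ = 662291.67 / 17212.50 = 38.48 in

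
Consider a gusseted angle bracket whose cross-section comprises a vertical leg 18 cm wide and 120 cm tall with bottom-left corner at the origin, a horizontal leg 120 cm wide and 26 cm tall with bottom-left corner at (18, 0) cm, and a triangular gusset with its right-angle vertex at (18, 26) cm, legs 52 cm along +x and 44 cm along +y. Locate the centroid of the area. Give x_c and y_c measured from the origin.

vertical leg: A = 18 × 120 = 2160.00, centroid at (9.00, 60.00).
horizontal leg: A = 120 × 26 = 3120.00, centroid at (78.00, 13.00).
gusset: A = ½·52·44 = 1144.00, centroid at (35.33, 40.67).
ΣA = 6424.00 cm², ΣAx_c = 303221.33 cm³, ΣAy_c = 216682.67 cm³.
x_c = 303221.33/6424.00 = 47.20 cm; y_c = 216682.67/6424.00 = 33.73 cm.

x_c = 47.20 cm, y_c = 33.73 cm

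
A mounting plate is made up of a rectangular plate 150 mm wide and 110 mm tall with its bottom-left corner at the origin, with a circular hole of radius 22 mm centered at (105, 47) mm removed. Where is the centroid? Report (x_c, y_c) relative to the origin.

x_c = 71.95 mm, y_c = 55.81 mm

Part | A | x̄ᵢ | ȳᵢ | A·x̄ᵢ | A·ȳᵢ
plate | 16500.00 | 75.00 | 55.00 | 1237500.00 | 907500.00
hole | -1520.53 | 105.00 | 47.00 | -159655.74 | -71464.95
Σ | 14979.47 |  |  | 1077844.26 | 836035.05
x_c = 1077844.26 / 14979.47 = 71.95 mm
y_c = 836035.05 / 14979.47 = 55.81 mm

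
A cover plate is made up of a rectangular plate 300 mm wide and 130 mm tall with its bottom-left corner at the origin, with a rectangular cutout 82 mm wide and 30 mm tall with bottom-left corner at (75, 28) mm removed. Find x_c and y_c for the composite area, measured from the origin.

x_c = 152.29 mm, y_c = 66.48 mm

plate: A = 300 × 130 = 39000.00, centroid at (150.00, 65.00).
hole: A = −(82 × 30) = -2460.00, centroid at (116.00, 43.00).
ΣA = 36540.00 mm²
ΣAx_c = (39000.00)(150.00) + (-2460.00)(116.00) = 5564640.00 mm³
ΣAy_c = (39000.00)(65.00) + (-2460.00)(43.00) = 2429220.00 mm³
x_c = 5564640.00 / 36540.00 = 152.29 mm
y_c = 2429220.00 / 36540.00 = 66.48 mm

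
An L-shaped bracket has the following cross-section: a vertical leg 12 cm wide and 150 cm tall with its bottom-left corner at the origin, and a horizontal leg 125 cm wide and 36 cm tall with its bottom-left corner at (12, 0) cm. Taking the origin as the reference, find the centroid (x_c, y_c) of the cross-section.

x_c = 54.93 cm, y_c = 34.29 cm

vertical leg: A = 12 × 150 = 1800.00, centroid at (6.00, 75.00).
horizontal leg: A = 125 × 36 = 4500.00, centroid at (74.50, 18.00).
ΣA = 6300.00 cm², ΣAx_c = 346050.00 cm³, ΣAy_c = 216000.00 cm³.
x_c = 346050.00/6300.00 = 54.93 cm; y_c = 216000.00/6300.00 = 34.29 cm.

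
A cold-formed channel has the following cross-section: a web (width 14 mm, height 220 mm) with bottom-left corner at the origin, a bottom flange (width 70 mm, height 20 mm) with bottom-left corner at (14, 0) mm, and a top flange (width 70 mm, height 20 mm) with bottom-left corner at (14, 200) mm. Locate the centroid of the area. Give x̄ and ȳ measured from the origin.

Part | A | x̄ᵢ | ȳᵢ | A·x̄ᵢ | A·ȳᵢ
web | 3080.00 | 7.00 | 110.00 | 21560.00 | 338800.00
bottom flange | 1400.00 | 49.00 | 10.00 | 68600.00 | 14000.00
top flange | 1400.00 | 49.00 | 210.00 | 68600.00 | 294000.00
Σ | 5880.00 |  |  | 158760.00 | 646800.00
x̄ = 158760.00 / 5880.00 = 27.00 mm
ȳ = 646800.00 / 5880.00 = 110.00 mm

x̄ = 27.00 mm, ȳ = 110.00 mm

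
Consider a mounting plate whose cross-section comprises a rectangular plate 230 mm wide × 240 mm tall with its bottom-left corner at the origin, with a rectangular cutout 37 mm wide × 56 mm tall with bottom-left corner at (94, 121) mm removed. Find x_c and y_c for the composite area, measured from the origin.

plate: A = 230 × 240 = 55200.00, centroid at (115.00, 120.00).
hole: A = −(37 × 56) = -2072.00, centroid at (112.50, 149.00).
ΣA = 53128.00 mm², ΣAx_c = 6114900.00 mm³, ΣAy_c = 6315272.00 mm³.
x_c = 6114900.00/53128.00 = 115.10 mm; y_c = 6315272.00/53128.00 = 118.87 mm.

x_c = 115.10 mm, y_c = 118.87 mm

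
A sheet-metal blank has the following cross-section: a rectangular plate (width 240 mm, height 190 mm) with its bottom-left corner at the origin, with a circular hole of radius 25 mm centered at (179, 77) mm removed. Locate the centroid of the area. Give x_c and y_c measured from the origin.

plate: A = 240 × 190 = 45600.00, centroid at (120.00, 95.00).
hole: A = −π·25² = -1963.50, centroid at (179.00, 77.00).
ΣA = 43636.50 mm², ΣAx_c = 5120534.32 mm³, ΣAy_c = 4180810.85 mm³.
x_c = 5120534.32/43636.50 = 117.35 mm; y_c = 4180810.85/43636.50 = 95.81 mm.

x_c = 117.35 mm, y_c = 95.81 mm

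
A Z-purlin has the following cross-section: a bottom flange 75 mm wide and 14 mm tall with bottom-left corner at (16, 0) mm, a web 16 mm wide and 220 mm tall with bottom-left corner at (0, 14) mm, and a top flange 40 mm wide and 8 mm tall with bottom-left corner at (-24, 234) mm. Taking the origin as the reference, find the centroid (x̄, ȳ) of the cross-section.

Part | A | x̄ᵢ | ȳᵢ | A·x̄ᵢ | A·ȳᵢ
bottom flange | 1050.00 | 53.50 | 7.00 | 56175.00 | 7350.00
web | 3520.00 | 8.00 | 124.00 | 28160.00 | 436480.00
top flange | 320.00 | -4.00 | 238.00 | -1280.00 | 76160.00
Σ | 4890.00 |  |  | 83055.00 | 519990.00
x̄ = 83055.00 / 4890.00 = 16.98 mm
ȳ = 519990.00 / 4890.00 = 106.34 mm

x̄ = 16.98 mm, ȳ = 106.34 mm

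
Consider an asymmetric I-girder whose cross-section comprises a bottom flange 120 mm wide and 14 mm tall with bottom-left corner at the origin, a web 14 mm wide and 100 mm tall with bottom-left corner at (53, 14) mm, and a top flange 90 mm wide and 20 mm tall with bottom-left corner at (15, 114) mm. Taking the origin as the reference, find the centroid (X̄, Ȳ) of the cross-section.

X̄ = 60.00 mm, Ȳ = 66.51 mm

Part | A | x̄ᵢ | ȳᵢ | A·x̄ᵢ | A·ȳᵢ
bottom flange | 1680.00 | 60.00 | 7.00 | 100800.00 | 11760.00
web | 1400.00 | 60.00 | 64.00 | 84000.00 | 89600.00
top flange | 1800.00 | 60.00 | 124.00 | 108000.00 | 223200.00
Σ | 4880.00 |  |  | 292800.00 | 324560.00
X̄ = 292800.00 / 4880.00 = 60.00 mm
Ȳ = 324560.00 / 4880.00 = 66.51 mm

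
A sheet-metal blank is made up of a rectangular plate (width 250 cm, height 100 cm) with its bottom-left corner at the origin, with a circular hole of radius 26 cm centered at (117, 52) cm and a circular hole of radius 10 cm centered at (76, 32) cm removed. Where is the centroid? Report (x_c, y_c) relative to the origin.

x_c = 126.44 cm, y_c = 50.06 cm

plate: A = 250 × 100 = 25000.00, centroid at (125.00, 50.00).
hole 1: A = −π·26² = -2123.72, centroid at (117.00, 52.00).
hole 2: A = −π·10² = -314.16, centroid at (76.00, 32.00).
ΣA = 22562.12 cm²
ΣAx_c = (25000.00)(125.00) + (-2123.72)(117.00) + (-314.16)(76.00) = 2852649.05 cm³
ΣAy_c = (25000.00)(50.00) + (-2123.72)(52.00) + (-314.16)(32.00) = 1129513.64 cm³
x_c = 2852649.05 / 22562.12 = 126.44 cm
y_c = 1129513.64 / 22562.12 = 50.06 cm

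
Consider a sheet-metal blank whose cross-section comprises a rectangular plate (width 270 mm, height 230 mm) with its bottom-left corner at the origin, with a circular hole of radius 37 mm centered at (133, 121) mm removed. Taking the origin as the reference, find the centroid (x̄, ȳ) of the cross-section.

plate: A = 270 × 230 = 62100.00, centroid at (135.00, 115.00).
hole: A = −π·37² = -4300.84, centroid at (133.00, 121.00).
ΣA = 57799.16 mm², ΣAx̄ = 7811488.23 mm³, ΣAȳ = 6621098.32 mm³.
x̄ = 7811488.23/57799.16 = 135.15 mm; ȳ = 6621098.32/57799.16 = 114.55 mm.

x̄ = 135.15 mm, ȳ = 114.55 mm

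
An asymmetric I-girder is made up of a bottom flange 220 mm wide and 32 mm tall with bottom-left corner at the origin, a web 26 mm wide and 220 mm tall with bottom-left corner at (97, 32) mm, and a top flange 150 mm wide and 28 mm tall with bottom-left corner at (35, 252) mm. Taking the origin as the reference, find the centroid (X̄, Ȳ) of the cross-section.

X̄ = 110.00 mm, Ȳ = 120.41 mm

bottom flange: A = 220 × 32 = 7040.00, centroid at (110.00, 16.00).
web: A = 26 × 220 = 5720.00, centroid at (110.00, 142.00).
top flange: A = 150 × 28 = 4200.00, centroid at (110.00, 266.00).
ΣA = 16960.00 mm²
ΣAX̄ = (7040.00)(110.00) + (5720.00)(110.00) + (4200.00)(110.00) = 1865600.00 mm³
ΣAȲ = (7040.00)(16.00) + (5720.00)(142.00) + (4200.00)(266.00) = 2042080.00 mm³
X̄ = 1865600.00 / 16960.00 = 110.00 mm
Ȳ = 2042080.00 / 16960.00 = 120.41 mm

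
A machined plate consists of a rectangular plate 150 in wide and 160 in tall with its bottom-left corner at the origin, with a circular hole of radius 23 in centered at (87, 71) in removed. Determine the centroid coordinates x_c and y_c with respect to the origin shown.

x_c = 74.11 in, y_c = 80.67 in

plate: A = 150 × 160 = 24000.00, centroid at (75.00, 80.00).
hole: A = −π·23² = -1661.90, centroid at (87.00, 71.00).
ΣA = 22338.10 in²
ΣAx_c = (24000.00)(75.00) + (-1661.90)(87.00) = 1655414.48 in³
ΣAy_c = (24000.00)(80.00) + (-1661.90)(71.00) = 1802004.92 in³
x_c = 1655414.48 / 22338.10 = 74.11 in
y_c = 1802004.92 / 22338.10 = 80.67 in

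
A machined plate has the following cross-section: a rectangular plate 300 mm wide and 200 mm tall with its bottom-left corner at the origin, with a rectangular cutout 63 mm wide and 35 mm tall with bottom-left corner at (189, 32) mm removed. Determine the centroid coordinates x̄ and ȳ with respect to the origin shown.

plate: A = 300 × 200 = 60000.00, centroid at (150.00, 100.00).
hole: A = −(63 × 35) = -2205.00, centroid at (220.50, 49.50).
ΣA = 57795.00 mm²
ΣAx̄ = (60000.00)(150.00) + (-2205.00)(220.50) = 8513797.50 mm³
ΣAȳ = (60000.00)(100.00) + (-2205.00)(49.50) = 5890852.50 mm³
x̄ = 8513797.50 / 57795.00 = 147.31 mm
ȳ = 5890852.50 / 57795.00 = 101.93 mm

x̄ = 147.31 mm, ȳ = 101.93 mm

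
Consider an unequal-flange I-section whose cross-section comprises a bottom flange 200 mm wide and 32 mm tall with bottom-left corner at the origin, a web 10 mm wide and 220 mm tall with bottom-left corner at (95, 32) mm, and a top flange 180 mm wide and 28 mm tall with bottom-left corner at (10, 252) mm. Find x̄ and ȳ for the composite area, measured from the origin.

Part | A | x̄ᵢ | ȳᵢ | A·x̄ᵢ | A·ȳᵢ
bottom flange | 6400.00 | 100.00 | 16.00 | 640000.00 | 102400.00
web | 2200.00 | 100.00 | 142.00 | 220000.00 | 312400.00
top flange | 5040.00 | 100.00 | 266.00 | 504000.00 | 1340640.00
Σ | 13640.00 |  |  | 1364000.00 | 1755440.00
x̄ = 1364000.00 / 13640.00 = 100.00 mm
ȳ = 1755440.00 / 13640.00 = 128.70 mm

x̄ = 100.00 mm, ȳ = 128.70 mm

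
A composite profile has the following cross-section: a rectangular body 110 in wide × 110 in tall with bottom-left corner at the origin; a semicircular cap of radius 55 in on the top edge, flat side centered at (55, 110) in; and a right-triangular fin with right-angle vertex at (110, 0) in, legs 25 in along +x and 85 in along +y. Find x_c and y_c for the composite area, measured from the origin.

rectangular body: A = 110 × 110 = 12100.00, centroid at (55.00, 55.00).
semicircular top: A = ½π·55² = 4751.66, centroid at (55.00, 133.34).
triangular fin: A = ½·25·85 = 1062.50, centroid at (118.33, 28.33).
ΣA = 17914.16 in²
ΣAx_c = (12100.00)(55.00) + (4751.66)(55.00) + (1062.50)(118.33) = 1052570.41 in³
ΣAy_c = (12100.00)(55.00) + (4751.66)(133.34) + (1062.50)(28.33) = 1329203.31 in³
x_c = 1052570.41 / 17914.16 = 58.76 in
y_c = 1329203.31 / 17914.16 = 74.20 in

x_c = 58.76 in, y_c = 74.20 in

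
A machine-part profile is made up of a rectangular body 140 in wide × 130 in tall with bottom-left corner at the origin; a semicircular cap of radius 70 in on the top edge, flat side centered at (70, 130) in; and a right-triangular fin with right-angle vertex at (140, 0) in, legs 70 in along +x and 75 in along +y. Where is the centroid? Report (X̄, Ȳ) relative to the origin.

Part | A | x̄ᵢ | ȳᵢ | A·x̄ᵢ | A·ȳᵢ
rectangular body | 18200.00 | 70.00 | 65.00 | 1274000.00 | 1183000.00
semicircular top | 7696.90 | 70.00 | 159.71 | 538783.14 | 1229263.93
triangular fin | 2625.00 | 163.33 | 25.00 | 428750.00 | 65625.00
Σ | 28521.90 |  |  | 2241533.14 | 2477888.93
X̄ = 2241533.14 / 28521.90 = 78.59 in
Ȳ = 2477888.93 / 28521.90 = 86.88 in

X̄ = 78.59 in, Ȳ = 86.88 in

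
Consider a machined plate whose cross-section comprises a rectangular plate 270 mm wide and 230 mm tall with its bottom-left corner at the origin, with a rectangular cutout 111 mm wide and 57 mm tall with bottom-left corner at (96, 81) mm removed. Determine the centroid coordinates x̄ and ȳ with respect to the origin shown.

x̄ = 133.13 mm, ȳ = 115.62 mm

plate: A = 270 × 230 = 62100.00, centroid at (135.00, 115.00).
hole: A = −(111 × 57) = -6327.00, centroid at (151.50, 109.50).
ΣA = 55773.00 mm²
ΣAx̄ = (62100.00)(135.00) + (-6327.00)(151.50) = 7424959.50 mm³
ΣAȳ = (62100.00)(115.00) + (-6327.00)(109.50) = 6448693.50 mm³
x̄ = 7424959.50 / 55773.00 = 133.13 mm
ȳ = 6448693.50 / 55773.00 = 115.62 mm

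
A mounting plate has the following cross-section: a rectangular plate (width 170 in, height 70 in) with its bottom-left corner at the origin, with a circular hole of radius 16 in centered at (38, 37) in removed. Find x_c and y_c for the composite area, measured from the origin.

plate: A = 170 × 70 = 11900.00, centroid at (85.00, 35.00).
hole: A = −π·16² = -804.25, centroid at (38.00, 37.00).
ΣA = 11095.75 in², ΣAx_c = 980938.59 in³, ΣAy_c = 386742.83 in³.
x_c = 980938.59/11095.75 = 88.41 in; y_c = 386742.83/11095.75 = 34.86 in.

x_c = 88.41 in, y_c = 34.86 in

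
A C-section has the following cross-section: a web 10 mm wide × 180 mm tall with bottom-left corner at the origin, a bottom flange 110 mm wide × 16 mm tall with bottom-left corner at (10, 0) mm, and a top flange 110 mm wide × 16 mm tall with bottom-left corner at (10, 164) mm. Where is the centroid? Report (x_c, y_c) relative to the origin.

x_c = 44.70 mm, y_c = 90.00 mm

Part | A | x̄ᵢ | ȳᵢ | A·x̄ᵢ | A·ȳᵢ
web | 1800.00 | 5.00 | 90.00 | 9000.00 | 162000.00
bottom flange | 1760.00 | 65.00 | 8.00 | 114400.00 | 14080.00
top flange | 1760.00 | 65.00 | 172.00 | 114400.00 | 302720.00
Σ | 5320.00 |  |  | 237800.00 | 478800.00
x_c = 237800.00 / 5320.00 = 44.70 mm
y_c = 478800.00 / 5320.00 = 90.00 mm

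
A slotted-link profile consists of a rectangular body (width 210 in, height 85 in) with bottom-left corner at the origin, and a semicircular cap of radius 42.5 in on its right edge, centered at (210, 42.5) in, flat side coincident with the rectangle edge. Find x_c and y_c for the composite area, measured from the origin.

Part | A | x̄ᵢ | ȳᵢ | A·x̄ᵢ | A·ȳᵢ
rectangular body | 17850.00 | 105.00 | 42.50 | 1874250.00 | 758625.00
semicircular end | 2837.25 | 228.04 | 42.50 | 646999.77 | 120583.16
Σ | 20687.25 |  |  | 2521249.77 | 879208.16
x_c = 2521249.77 / 20687.25 = 121.87 in
y_c = 879208.16 / 20687.25 = 42.50 in

x_c = 121.87 in, y_c = 42.50 in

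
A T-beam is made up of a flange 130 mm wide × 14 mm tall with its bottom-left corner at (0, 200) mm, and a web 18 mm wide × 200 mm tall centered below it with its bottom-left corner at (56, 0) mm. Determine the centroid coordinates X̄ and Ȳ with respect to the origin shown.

web: A = 18 × 200 = 3600.00, centroid at (65.00, 100.00).
flange: A = 130 × 14 = 1820.00, centroid at (65.00, 207.00).
ΣA = 5420.00 mm²
ΣAX̄ = (3600.00)(65.00) + (1820.00)(65.00) = 352300.00 mm³
ΣAȲ = (3600.00)(100.00) + (1820.00)(207.00) = 736740.00 mm³
X̄ = 352300.00 / 5420.00 = 65.00 mm
Ȳ = 736740.00 / 5420.00 = 135.93 mm

X̄ = 65.00 mm, Ȳ = 135.93 mm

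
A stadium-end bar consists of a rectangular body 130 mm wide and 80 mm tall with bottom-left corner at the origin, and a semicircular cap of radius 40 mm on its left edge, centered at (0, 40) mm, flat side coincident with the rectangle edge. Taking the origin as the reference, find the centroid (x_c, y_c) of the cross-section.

x_c = 49.05 mm, y_c = 40.00 mm

Part | A | x̄ᵢ | ȳᵢ | A·x̄ᵢ | A·ȳᵢ
rectangular body | 10400.00 | 65.00 | 40.00 | 676000.00 | 416000.00
semicircular end | 2513.27 | -16.98 | 40.00 | -42666.67 | 100530.96
Σ | 12913.27 |  |  | 633333.33 | 516530.96
x_c = 633333.33 / 12913.27 = 49.05 mm
y_c = 516530.96 / 12913.27 = 40.00 mm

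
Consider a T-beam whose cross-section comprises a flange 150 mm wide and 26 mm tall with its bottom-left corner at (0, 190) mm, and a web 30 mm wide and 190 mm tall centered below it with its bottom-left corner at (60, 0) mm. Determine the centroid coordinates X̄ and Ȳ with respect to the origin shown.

X̄ = 75.00 mm, Ȳ = 138.88 mm

web: A = 30 × 190 = 5700.00, centroid at (75.00, 95.00).
flange: A = 150 × 26 = 3900.00, centroid at (75.00, 203.00).
ΣA = 9600.00 mm²
ΣAX̄ = (5700.00)(75.00) + (3900.00)(75.00) = 720000.00 mm³
ΣAȲ = (5700.00)(95.00) + (3900.00)(203.00) = 1333200.00 mm³
X̄ = 720000.00 / 9600.00 = 75.00 mm
Ȳ = 1333200.00 / 9600.00 = 138.88 mm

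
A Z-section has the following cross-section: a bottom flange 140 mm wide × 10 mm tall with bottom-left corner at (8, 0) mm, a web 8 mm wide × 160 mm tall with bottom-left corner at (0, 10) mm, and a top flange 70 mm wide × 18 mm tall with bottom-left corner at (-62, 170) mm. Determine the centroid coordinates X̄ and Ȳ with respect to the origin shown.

bottom flange: A = 140 × 10 = 1400.00, centroid at (78.00, 5.00).
web: A = 8 × 160 = 1280.00, centroid at (4.00, 90.00).
top flange: A = 70 × 18 = 1260.00, centroid at (-27.00, 179.00).
ΣA = 3940.00 mm², ΣAX̄ = 80300.00 mm³, ΣAȲ = 347740.00 mm³.
X̄ = 80300.00/3940.00 = 20.38 mm; Ȳ = 347740.00/3940.00 = 88.26 mm.

X̄ = 20.38 mm, Ȳ = 88.26 mm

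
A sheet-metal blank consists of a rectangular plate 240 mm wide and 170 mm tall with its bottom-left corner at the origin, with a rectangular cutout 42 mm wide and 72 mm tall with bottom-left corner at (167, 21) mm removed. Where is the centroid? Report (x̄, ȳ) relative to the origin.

Part | A | x̄ᵢ | ȳᵢ | A·x̄ᵢ | A·ȳᵢ
plate | 40800.00 | 120.00 | 85.00 | 4896000.00 | 3468000.00
hole | -3024.00 | 188.00 | 57.00 | -568512.00 | -172368.00
Σ | 37776.00 |  |  | 4327488.00 | 3295632.00
x̄ = 4327488.00 / 37776.00 = 114.56 mm
ȳ = 3295632.00 / 37776.00 = 87.24 mm

x̄ = 114.56 mm, ȳ = 87.24 mm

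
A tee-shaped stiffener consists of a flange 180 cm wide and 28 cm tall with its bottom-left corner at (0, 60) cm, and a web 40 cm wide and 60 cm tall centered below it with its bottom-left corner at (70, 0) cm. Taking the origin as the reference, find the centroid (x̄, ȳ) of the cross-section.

x̄ = 90.00 cm, ȳ = 59.81 cm

Part | A | x̄ᵢ | ȳᵢ | A·x̄ᵢ | A·ȳᵢ
web | 2400.00 | 90.00 | 30.00 | 216000.00 | 72000.00
flange | 5040.00 | 90.00 | 74.00 | 453600.00 | 372960.00
Σ | 7440.00 |  |  | 669600.00 | 444960.00
x̄ = 669600.00 / 7440.00 = 90.00 cm
ȳ = 444960.00 / 7440.00 = 59.81 cm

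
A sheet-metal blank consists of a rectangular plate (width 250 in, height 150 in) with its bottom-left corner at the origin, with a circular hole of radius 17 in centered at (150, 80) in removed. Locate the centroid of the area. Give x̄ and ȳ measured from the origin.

x̄ = 124.38 in, ȳ = 74.88 in

plate: A = 250 × 150 = 37500.00, centroid at (125.00, 75.00).
hole: A = −π·17² = -907.92, centroid at (150.00, 80.00).
ΣA = 36592.08 in²
ΣAx̄ = (37500.00)(125.00) + (-907.92)(150.00) = 4551311.96 in³
ΣAȳ = (37500.00)(75.00) + (-907.92)(80.00) = 2739866.38 in³
x̄ = 4551311.96 / 36592.08 = 124.38 in
ȳ = 2739866.38 / 36592.08 = 74.88 in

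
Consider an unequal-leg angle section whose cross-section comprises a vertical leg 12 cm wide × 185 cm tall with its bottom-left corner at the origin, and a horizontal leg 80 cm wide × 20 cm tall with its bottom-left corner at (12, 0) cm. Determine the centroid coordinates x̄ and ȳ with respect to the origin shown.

x̄ = 25.27 cm, ȳ = 57.95 cm

vertical leg: A = 12 × 185 = 2220.00, centroid at (6.00, 92.50).
horizontal leg: A = 80 × 20 = 1600.00, centroid at (52.00, 10.00).
ΣA = 3820.00 cm², ΣAx̄ = 96520.00 cm³, ΣAȳ = 221350.00 cm³.
x̄ = 96520.00/3820.00 = 25.27 cm; ȳ = 221350.00/3820.00 = 57.95 cm.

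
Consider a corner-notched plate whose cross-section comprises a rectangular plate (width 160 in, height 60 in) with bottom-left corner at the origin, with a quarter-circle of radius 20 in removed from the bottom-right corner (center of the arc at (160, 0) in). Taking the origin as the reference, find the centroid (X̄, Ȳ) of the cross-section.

X̄ = 77.58 in, Ȳ = 30.73 in

Part | A | x̄ᵢ | ȳᵢ | A·x̄ᵢ | A·ȳᵢ
plate | 9600.00 | 80.00 | 30.00 | 768000.00 | 288000.00
removed quarter-circle | -314.16 | 151.51 | 8.49 | -47598.82 | -2666.67
Σ | 9285.84 |  |  | 720401.18 | 285333.33
X̄ = 720401.18 / 9285.84 = 77.58 in
Ȳ = 285333.33 / 9285.84 = 30.73 in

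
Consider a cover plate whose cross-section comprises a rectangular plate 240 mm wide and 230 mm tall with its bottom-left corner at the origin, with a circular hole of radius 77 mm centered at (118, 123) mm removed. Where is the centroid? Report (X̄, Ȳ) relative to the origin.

plate: A = 240 × 230 = 55200.00, centroid at (120.00, 115.00).
hole: A = −π·77² = -18626.50, centroid at (118.00, 123.00).
ΣA = 36573.50 mm², ΣAX̄ = 4426072.66 mm³, ΣAȲ = 4056940.15 mm³.
X̄ = 4426072.66/36573.50 = 121.02 mm; Ȳ = 4056940.15/36573.50 = 110.93 mm.

X̄ = 121.02 mm, Ȳ = 110.93 mm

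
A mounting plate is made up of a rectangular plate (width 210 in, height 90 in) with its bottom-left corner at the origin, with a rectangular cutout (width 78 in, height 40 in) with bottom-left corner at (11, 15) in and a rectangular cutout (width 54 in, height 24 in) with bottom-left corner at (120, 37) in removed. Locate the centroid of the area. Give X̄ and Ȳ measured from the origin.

plate: A = 210 × 90 = 18900.00, centroid at (105.00, 45.00).
hole 1: A = −(78 × 40) = -3120.00, centroid at (50.00, 35.00).
hole 2: A = −(54 × 24) = -1296.00, centroid at (147.00, 49.00).
ΣA = 14484.00 in², ΣAX̄ = 1637988.00 in³, ΣAȲ = 677796.00 in³.
X̄ = 1637988.00/14484.00 = 113.09 in; Ȳ = 677796.00/14484.00 = 46.80 in.

X̄ = 113.09 in, Ȳ = 46.80 in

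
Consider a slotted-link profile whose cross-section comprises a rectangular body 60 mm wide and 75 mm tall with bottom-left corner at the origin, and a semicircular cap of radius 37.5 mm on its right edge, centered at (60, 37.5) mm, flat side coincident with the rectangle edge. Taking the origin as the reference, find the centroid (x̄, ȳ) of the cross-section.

x̄ = 45.12 mm, ȳ = 37.50 mm

Part | A | x̄ᵢ | ȳᵢ | A·x̄ᵢ | A·ȳᵢ
rectangular body | 4500.00 | 30.00 | 37.50 | 135000.00 | 168750.00
semicircular end | 2208.93 | 75.92 | 37.50 | 167692.19 | 82834.96
Σ | 6708.93 |  |  | 302692.19 | 251584.96
x̄ = 302692.19 / 6708.93 = 45.12 mm
ȳ = 251584.96 / 6708.93 = 37.50 mm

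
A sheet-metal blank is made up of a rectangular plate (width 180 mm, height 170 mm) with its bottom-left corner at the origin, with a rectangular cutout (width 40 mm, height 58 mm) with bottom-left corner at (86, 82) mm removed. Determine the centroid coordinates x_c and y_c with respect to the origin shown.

plate: A = 180 × 170 = 30600.00, centroid at (90.00, 85.00).
hole: A = −(40 × 58) = -2320.00, centroid at (106.00, 111.00).
ΣA = 28280.00 mm²
ΣAx_c = (30600.00)(90.00) + (-2320.00)(106.00) = 2508080.00 mm³
ΣAy_c = (30600.00)(85.00) + (-2320.00)(111.00) = 2343480.00 mm³
x_c = 2508080.00 / 28280.00 = 88.69 mm
y_c = 2343480.00 / 28280.00 = 82.87 mm

x_c = 88.69 mm, y_c = 82.87 mm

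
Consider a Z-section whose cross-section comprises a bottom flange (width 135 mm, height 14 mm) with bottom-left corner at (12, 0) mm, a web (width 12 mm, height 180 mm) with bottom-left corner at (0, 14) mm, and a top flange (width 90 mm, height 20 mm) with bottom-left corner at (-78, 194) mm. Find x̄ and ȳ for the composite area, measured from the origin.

bottom flange: A = 135 × 14 = 1890.00, centroid at (79.50, 7.00).
web: A = 12 × 180 = 2160.00, centroid at (6.00, 104.00).
top flange: A = 90 × 20 = 1800.00, centroid at (-33.00, 204.00).
ΣA = 5850.00 mm², ΣAx̄ = 103815.00 mm³, ΣAȳ = 605070.00 mm³.
x̄ = 103815.00/5850.00 = 17.75 mm; ȳ = 605070.00/5850.00 = 103.43 mm.

x̄ = 17.75 mm, ȳ = 103.43 mm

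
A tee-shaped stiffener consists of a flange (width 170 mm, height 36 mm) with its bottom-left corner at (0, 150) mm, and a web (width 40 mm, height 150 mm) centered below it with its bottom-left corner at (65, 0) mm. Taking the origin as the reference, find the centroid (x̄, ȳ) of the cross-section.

Part | A | x̄ᵢ | ȳᵢ | A·x̄ᵢ | A·ȳᵢ
web | 6000.00 | 85.00 | 75.00 | 510000.00 | 450000.00
flange | 6120.00 | 85.00 | 168.00 | 520200.00 | 1028160.00
Σ | 12120.00 |  |  | 1030200.00 | 1478160.00
x̄ = 1030200.00 / 12120.00 = 85.00 mm
ȳ = 1478160.00 / 12120.00 = 121.96 mm

x̄ = 85.00 mm, ȳ = 121.96 mm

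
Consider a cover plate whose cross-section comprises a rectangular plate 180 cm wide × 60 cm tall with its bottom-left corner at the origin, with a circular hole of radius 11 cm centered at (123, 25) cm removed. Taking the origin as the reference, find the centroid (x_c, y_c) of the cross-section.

Part | A | x̄ᵢ | ȳᵢ | A·x̄ᵢ | A·ȳᵢ
plate | 10800.00 | 90.00 | 30.00 | 972000.00 | 324000.00
hole | -380.13 | 123.00 | 25.00 | -46756.32 | -9503.32
Σ | 10419.87 |  |  | 925243.68 | 314496.68
x_c = 925243.68 / 10419.87 = 88.80 cm
y_c = 314496.68 / 10419.87 = 30.18 cm

x_c = 88.80 cm, y_c = 30.18 cm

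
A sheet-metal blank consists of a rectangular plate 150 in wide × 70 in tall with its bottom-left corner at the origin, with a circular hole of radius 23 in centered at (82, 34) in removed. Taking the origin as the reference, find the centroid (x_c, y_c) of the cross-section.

plate: A = 150 × 70 = 10500.00, centroid at (75.00, 35.00).
hole: A = −π·23² = -1661.90, centroid at (82.00, 34.00).
ΣA = 8838.10 in², ΣAx_c = 651223.99 in³, ΣAy_c = 310995.31 in³.
x_c = 651223.99/8838.10 = 73.68 in; y_c = 310995.31/8838.10 = 35.19 in.

x_c = 73.68 in, y_c = 35.19 in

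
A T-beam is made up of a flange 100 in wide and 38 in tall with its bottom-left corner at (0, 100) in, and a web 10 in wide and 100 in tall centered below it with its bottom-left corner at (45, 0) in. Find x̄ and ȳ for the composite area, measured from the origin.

x̄ = 50.00 in, ȳ = 104.62 in

Part | A | x̄ᵢ | ȳᵢ | A·x̄ᵢ | A·ȳᵢ
web | 1000.00 | 50.00 | 50.00 | 50000.00 | 50000.00
flange | 3800.00 | 50.00 | 119.00 | 190000.00 | 452200.00
Σ | 4800.00 |  |  | 240000.00 | 502200.00
x̄ = 240000.00 / 4800.00 = 50.00 in
ȳ = 502200.00 / 4800.00 = 104.62 in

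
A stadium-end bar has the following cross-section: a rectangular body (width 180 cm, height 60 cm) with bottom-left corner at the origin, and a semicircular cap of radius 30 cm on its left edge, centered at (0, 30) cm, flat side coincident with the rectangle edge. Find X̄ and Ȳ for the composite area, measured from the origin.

rectangular body: A = 180 × 60 = 10800.00, centroid at (90.00, 30.00).
semicircular end: A = ½π·30² = 1413.72, centroid at (-12.73, 30.00).
ΣA = 12213.72 cm², ΣAX̄ = 954000.00 cm³, ΣAȲ = 366411.50 cm³.
X̄ = 954000.00/12213.72 = 78.11 cm; Ȳ = 366411.50/12213.72 = 30.00 cm.

X̄ = 78.11 cm, Ȳ = 30.00 cm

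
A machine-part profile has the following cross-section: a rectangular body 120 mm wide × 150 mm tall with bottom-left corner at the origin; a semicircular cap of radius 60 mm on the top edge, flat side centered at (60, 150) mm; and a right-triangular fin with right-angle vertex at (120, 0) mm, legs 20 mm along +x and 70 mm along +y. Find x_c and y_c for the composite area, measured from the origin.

rectangular body: A = 120 × 150 = 18000.00, centroid at (60.00, 75.00).
semicircular top: A = ½π·60² = 5654.87, centroid at (60.00, 175.46).
triangular fin: A = ½·20·70 = 700.00, centroid at (126.67, 23.33).
ΣA = 24354.87 mm², ΣAx_c = 1507958.67 mm³, ΣAy_c = 2358563.35 mm³.
x_c = 1507958.67/24354.87 = 61.92 mm; y_c = 2358563.35/24354.87 = 96.84 mm.

x_c = 61.92 mm, y_c = 96.84 mm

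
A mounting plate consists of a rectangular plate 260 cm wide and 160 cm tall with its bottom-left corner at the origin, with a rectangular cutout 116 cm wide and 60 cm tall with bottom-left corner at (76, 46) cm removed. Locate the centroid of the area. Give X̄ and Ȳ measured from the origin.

Part | A | x̄ᵢ | ȳᵢ | A·x̄ᵢ | A·ȳᵢ
plate | 41600.00 | 130.00 | 80.00 | 5408000.00 | 3328000.00
hole | -6960.00 | 134.00 | 76.00 | -932640.00 | -528960.00
Σ | 34640.00 |  |  | 4475360.00 | 2799040.00
X̄ = 4475360.00 / 34640.00 = 129.20 cm
Ȳ = 2799040.00 / 34640.00 = 80.80 cm

X̄ = 129.20 cm, Ȳ = 80.80 cm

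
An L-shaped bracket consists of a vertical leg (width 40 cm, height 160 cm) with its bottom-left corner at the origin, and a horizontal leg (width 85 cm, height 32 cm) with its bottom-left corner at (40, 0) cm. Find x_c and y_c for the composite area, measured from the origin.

x_c = 38.64 cm, y_c = 60.91 cm

Part | A | x̄ᵢ | ȳᵢ | A·x̄ᵢ | A·ȳᵢ
vertical leg | 6400.00 | 20.00 | 80.00 | 128000.00 | 512000.00
horizontal leg | 2720.00 | 82.50 | 16.00 | 224400.00 | 43520.00
Σ | 9120.00 |  |  | 352400.00 | 555520.00
x_c = 352400.00 / 9120.00 = 38.64 cm
y_c = 555520.00 / 9120.00 = 60.91 cm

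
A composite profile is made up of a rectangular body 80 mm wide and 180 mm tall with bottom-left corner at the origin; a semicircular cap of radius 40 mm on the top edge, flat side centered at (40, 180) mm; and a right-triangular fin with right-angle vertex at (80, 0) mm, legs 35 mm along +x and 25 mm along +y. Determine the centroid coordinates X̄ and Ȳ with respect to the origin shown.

X̄ = 41.30 mm, Ȳ = 103.44 mm

rectangular body: A = 80 × 180 = 14400.00, centroid at (40.00, 90.00).
semicircular top: A = ½π·40² = 2513.27, centroid at (40.00, 196.98).
triangular fin: A = ½·35·25 = 437.50, centroid at (91.67, 8.33).
ΣA = 17350.77 mm², ΣAX̄ = 716635.13 mm³, ΣAȲ = 1794701.84 mm³.
X̄ = 716635.13/17350.77 = 41.30 mm; Ȳ = 1794701.84/17350.77 = 103.44 mm.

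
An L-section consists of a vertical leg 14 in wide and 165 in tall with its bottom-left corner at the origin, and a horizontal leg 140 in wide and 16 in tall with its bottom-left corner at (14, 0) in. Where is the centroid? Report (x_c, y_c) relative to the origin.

vertical leg: A = 14 × 165 = 2310.00, centroid at (7.00, 82.50).
horizontal leg: A = 140 × 16 = 2240.00, centroid at (84.00, 8.00).
ΣA = 4550.00 in², ΣAx_c = 204330.00 in³, ΣAy_c = 208495.00 in³.
x_c = 204330.00/4550.00 = 44.91 in; y_c = 208495.00/4550.00 = 45.82 in.

x_c = 44.91 in, y_c = 45.82 in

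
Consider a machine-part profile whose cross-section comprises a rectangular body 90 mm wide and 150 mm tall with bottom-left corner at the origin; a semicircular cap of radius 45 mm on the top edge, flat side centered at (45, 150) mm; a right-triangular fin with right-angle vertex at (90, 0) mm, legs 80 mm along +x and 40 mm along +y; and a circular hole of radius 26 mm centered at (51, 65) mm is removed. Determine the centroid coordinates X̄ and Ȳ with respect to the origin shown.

Part | A | x̄ᵢ | ȳᵢ | A·x̄ᵢ | A·ȳᵢ
rectangular body | 13500.00 | 45.00 | 75.00 | 607500.00 | 1012500.00
semicircular top | 3180.86 | 45.00 | 169.10 | 143138.82 | 537879.38
triangular fin | 1600.00 | 116.67 | 13.33 | 186666.67 | 21333.33
hole | -2123.72 | 51.00 | 65.00 | -108309.55 | -138041.58
Σ | 16157.15 |  |  | 828995.93 | 1433671.14
X̄ = 828995.93 / 16157.15 = 51.31 mm
Ȳ = 1433671.14 / 16157.15 = 88.73 mm

X̄ = 51.31 mm, Ȳ = 88.73 mm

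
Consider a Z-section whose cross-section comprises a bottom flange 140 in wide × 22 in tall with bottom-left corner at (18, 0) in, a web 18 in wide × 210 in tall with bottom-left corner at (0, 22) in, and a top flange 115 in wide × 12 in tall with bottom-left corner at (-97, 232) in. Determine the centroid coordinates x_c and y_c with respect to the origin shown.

x_c = 30.41 in, y_c = 102.23 in

bottom flange: A = 140 × 22 = 3080.00, centroid at (88.00, 11.00).
web: A = 18 × 210 = 3780.00, centroid at (9.00, 127.00).
top flange: A = 115 × 12 = 1380.00, centroid at (-39.50, 238.00).
ΣA = 8240.00 in²
ΣAx_c = (3080.00)(88.00) + (3780.00)(9.00) + (1380.00)(-39.50) = 250550.00 in³
ΣAy_c = (3080.00)(11.00) + (3780.00)(127.00) + (1380.00)(238.00) = 842380.00 in³
x_c = 250550.00 / 8240.00 = 30.41 in
y_c = 842380.00 / 8240.00 = 102.23 in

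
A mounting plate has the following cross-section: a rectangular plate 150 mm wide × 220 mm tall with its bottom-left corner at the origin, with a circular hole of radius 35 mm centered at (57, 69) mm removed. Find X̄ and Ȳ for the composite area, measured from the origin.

X̄ = 77.38 mm, Ȳ = 115.41 mm

plate: A = 150 × 220 = 33000.00, centroid at (75.00, 110.00).
hole: A = −π·35² = -3848.45, centroid at (57.00, 69.00).
ΣA = 29151.55 mm²
ΣAX̄ = (33000.00)(75.00) + (-3848.45)(57.00) = 2255638.29 mm³
ΣAȲ = (33000.00)(110.00) + (-3848.45)(69.00) = 3364456.88 mm³
X̄ = 2255638.29 / 29151.55 = 77.38 mm
Ȳ = 3364456.88 / 29151.55 = 115.41 mm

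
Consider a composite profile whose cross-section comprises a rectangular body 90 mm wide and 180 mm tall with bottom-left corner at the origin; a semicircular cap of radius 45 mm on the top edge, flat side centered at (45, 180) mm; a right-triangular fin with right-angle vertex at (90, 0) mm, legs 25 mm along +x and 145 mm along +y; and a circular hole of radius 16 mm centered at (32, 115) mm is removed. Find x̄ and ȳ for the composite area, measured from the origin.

rectangular body: A = 90 × 180 = 16200.00, centroid at (45.00, 90.00).
semicircular top: A = ½π·45² = 3180.86, centroid at (45.00, 199.10).
triangular fin: A = ½·25·145 = 1812.50, centroid at (98.33, 48.33).
hole: A = −π·16² = -804.25, centroid at (32.00, 115.00).
ΣA = 20389.11 mm²
ΣAx̄ = (16200.00)(45.00) + (3180.86)(45.00) + (1812.50)(98.33) + (-804.25)(32.00) = 1024632.05 mm³
ΣAȳ = (16200.00)(90.00) + (3180.86)(199.10) + (1812.50)(48.33) + (-804.25)(115.00) = 2086420.94 mm³
x̄ = 1024632.05 / 20389.11 = 50.25 mm
ȳ = 2086420.94 / 20389.11 = 102.33 mm

x̄ = 50.25 mm, ȳ = 102.33 mm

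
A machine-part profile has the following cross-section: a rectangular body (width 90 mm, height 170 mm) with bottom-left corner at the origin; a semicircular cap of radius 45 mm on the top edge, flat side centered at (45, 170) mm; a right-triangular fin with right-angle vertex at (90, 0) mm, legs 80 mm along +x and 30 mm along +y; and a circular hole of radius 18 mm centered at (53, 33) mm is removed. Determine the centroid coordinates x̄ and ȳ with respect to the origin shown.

x̄ = 49.17 mm, ȳ = 100.76 mm

Part | A | x̄ᵢ | ȳᵢ | A·x̄ᵢ | A·ȳᵢ
rectangular body | 15300.00 | 45.00 | 85.00 | 688500.00 | 1300500.00
semicircular top | 3180.86 | 45.00 | 189.10 | 143138.82 | 601496.64
triangular fin | 1200.00 | 116.67 | 10.00 | 140000.00 | 12000.00
hole | -1017.88 | 53.00 | 33.00 | -53947.43 | -33589.91
Σ | 18662.99 |  |  | 917691.39 | 1880406.73
x̄ = 917691.39 / 18662.99 = 49.17 mm
ȳ = 1880406.73 / 18662.99 = 100.76 mm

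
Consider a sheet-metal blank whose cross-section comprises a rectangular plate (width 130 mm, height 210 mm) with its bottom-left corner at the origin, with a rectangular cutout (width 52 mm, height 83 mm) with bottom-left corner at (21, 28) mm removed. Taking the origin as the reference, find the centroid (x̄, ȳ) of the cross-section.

x̄ = 68.38 mm, ȳ = 111.67 mm

plate: A = 130 × 210 = 27300.00, centroid at (65.00, 105.00).
hole: A = −(52 × 83) = -4316.00, centroid at (47.00, 69.50).
ΣA = 22984.00 mm², ΣAx̄ = 1571648.00 mm³, ΣAȳ = 2566538.00 mm³.
x̄ = 1571648.00/22984.00 = 68.38 mm; ȳ = 2566538.00/22984.00 = 111.67 mm.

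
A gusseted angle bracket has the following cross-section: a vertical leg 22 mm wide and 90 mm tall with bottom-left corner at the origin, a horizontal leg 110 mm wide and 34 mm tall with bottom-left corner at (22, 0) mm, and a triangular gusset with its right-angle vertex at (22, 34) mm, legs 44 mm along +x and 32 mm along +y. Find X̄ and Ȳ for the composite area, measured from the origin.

X̄ = 52.24 mm, Ȳ = 28.66 mm

vertical leg: A = 22 × 90 = 1980.00, centroid at (11.00, 45.00).
horizontal leg: A = 110 × 34 = 3740.00, centroid at (77.00, 17.00).
gusset: A = ½·44·32 = 704.00, centroid at (36.67, 44.67).
ΣA = 6424.00 mm²
ΣAX̄ = (1980.00)(11.00) + (3740.00)(77.00) + (704.00)(36.67) = 335573.33 mm³
ΣAȲ = (1980.00)(45.00) + (3740.00)(17.00) + (704.00)(44.67) = 184125.33 mm³
X̄ = 335573.33 / 6424.00 = 52.24 mm
Ȳ = 184125.33 / 6424.00 = 28.66 mm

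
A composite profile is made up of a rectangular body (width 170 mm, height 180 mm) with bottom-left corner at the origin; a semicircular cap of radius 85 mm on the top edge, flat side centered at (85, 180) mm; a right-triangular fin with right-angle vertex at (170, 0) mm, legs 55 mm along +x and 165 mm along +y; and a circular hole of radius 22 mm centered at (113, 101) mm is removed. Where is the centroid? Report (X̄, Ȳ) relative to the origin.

rectangular body: A = 170 × 180 = 30600.00, centroid at (85.00, 90.00).
semicircular top: A = ½π·85² = 11349.00, centroid at (85.00, 216.08).
triangular fin: A = ½·55·165 = 4537.50, centroid at (188.33, 55.00).
hole: A = −π·22² = -1520.53, centroid at (113.00, 101.00).
ΣA = 44965.97 mm²
ΣAX̄ = (30600.00)(85.00) + (11349.00)(85.00) + (4537.50)(188.33) + (-1520.53)(113.00) = 4248407.81 mm³
ΣAȲ = (30600.00)(90.00) + (11349.00)(216.08) + (4537.50)(55.00) + (-1520.53)(101.00) = 5302226.17 mm³
X̄ = 4248407.81 / 44965.97 = 94.48 mm
Ȳ = 5302226.17 / 44965.97 = 117.92 mm

X̄ = 94.48 mm, Ȳ = 117.92 mm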